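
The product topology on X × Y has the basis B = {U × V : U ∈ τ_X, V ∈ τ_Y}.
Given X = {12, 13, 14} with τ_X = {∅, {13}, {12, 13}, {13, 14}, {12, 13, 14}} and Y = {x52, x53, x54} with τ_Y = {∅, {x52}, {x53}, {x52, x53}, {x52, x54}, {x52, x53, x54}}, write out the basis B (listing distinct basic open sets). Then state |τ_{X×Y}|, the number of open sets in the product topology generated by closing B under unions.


Basis B = {∅ × ∅, {13} × {x52}, {13} × {x53}, {12, 13} × {x52}, {12, 13} × {x53}, {13} × {x52, x53}, {13} × {x52, x54}, {13, 14} × {x52}, {13, 14} × {x53}, {12, 13, 14} × {x52}, {12, 13, 14} × {x53}, {13} × {x52, x53, x54}, {12, 13} × {x52, x53}, {12, 13} × {x52, x54}, {13, 14} × {x52, x53}, {13, 14} × {x52, x54}, {12, 13} × {x52, x53, x54}, {12, 13, 14} × {x52, x53}, {12, 13, 14} × {x52, x54}, {13, 14} × {x52, x53, x54}, {12, 13, 14} × {x52, x53, x54}}; |τ_{X×Y}| = 70.

Enumerate products U × V with U ∈ τ_X, V ∈ τ_Y (deduplicated):
  ∅ × ∅ = {} (∅)
  {13} × {x52} = {(13,x52)}
  {13} × {x53} = {(13,x53)}
  {12, 13} × {x52} = {(12,x52), (13,x52)}
  {12, 13} × {x53} = {(12,x53), (13,x53)}
  {13} × {x52, x53} = {(13,x52), (13,x53)}
  {13} × {x52, x54} = {(13,x52), (13,x54)}
  {13, 14} × {x52} = {(13,x52), (14,x52)}
  {13, 14} × {x53} = {(13,x53), (14,x53)}
  {12, 13, 14} × {x52} = {(12,x52), (13,x52), (14,x52)}
  {12, 13, 14} × {x53} = {(12,x53), (13,x53), (14,x53)}
  {13} × {x52, x53, x54} = {(13,x52), (13,x53), (13,x54)}
  {12, 13} × {x52, x53} = {(12,x52), (12,x53), (13,x52), (13,x53)}
  {12, 13} × {x52, x54} = {(12,x52), (12,x54), (13,x52), (13,x54)}
  {13, 14} × {x52, x53} = {(13,x52), (13,x53), (14,x52), (14,x53)}
  {13, 14} × {x52, x54} = {(13,x52), (13,x54), (14,x52), (14,x54)}
  {12, 13} × {x52, x53, x54} = {(12,x52), (12,x53), (12,x54), (13,x52), (13,x53), (13,x54)}
  {12, 13, 14} × {x52, x53} = {(12,x52), (12,x53), (13,x52), (13,x53), (14,x52), (14,x53)}
  {12, 13, 14} × {x52, x54} = {(12,x52), (12,x54), (13,x52), (13,x54), (14,x52), (14,x54)}
  {13, 14} × {x52, x53, x54} = {(13,x52), (13,x53), (13,x54), (14,x52), (14,x53), (14,x54)}
  {12, 13, 14} × {x52, x53, x54} = {(12,x52), (12,x53), (12,x54), (13,x52), (13,x53), (13,x54), (14,x52), (14,x53), (14,x54)}
These 21 distinct sets form the basis B.
Close under arbitrary unions to get τ_{X×Y}; counting gives |τ_{X×Y}| = 70.


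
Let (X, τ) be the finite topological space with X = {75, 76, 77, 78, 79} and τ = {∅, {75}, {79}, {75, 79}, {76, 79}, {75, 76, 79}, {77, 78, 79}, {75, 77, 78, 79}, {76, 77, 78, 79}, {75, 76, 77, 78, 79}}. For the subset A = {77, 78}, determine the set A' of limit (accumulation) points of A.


A' = {77, 78}

For each x ∈ X, list the open sets U ∈ τ with x ∈ U, then check whether U ∩ (A ∖ {x}) ≠ ∅ for every such U.
  x = 75: open {75} ∋ x has {75} ∩ (A ∖ {75}) = ∅, so x is NOT a limit point.
  x = 76: open {76, 79} ∋ x has {76, 79} ∩ (A ∖ {76}) = ∅, so x is NOT a limit point.
  x = 77: opens ∋ x are {77, 78, 79}, {75, 77, 78, 79}, {76, 77, 78, 79}, {75, 76, 77, 78, 79}; each meets A ∖ {77}, so x IS a limit point.
  x = 78: opens ∋ x are {77, 78, 79}, {75, 77, 78, 79}, {76, 77, 78, 79}, {75, 76, 77, 78, 79}; each meets A ∖ {78}, so x IS a limit point.
  x = 79: open {79} ∋ x has {79} ∩ (A ∖ {79}) = ∅, so x is NOT a limit point.
Collecting: A' = {77, 78}.


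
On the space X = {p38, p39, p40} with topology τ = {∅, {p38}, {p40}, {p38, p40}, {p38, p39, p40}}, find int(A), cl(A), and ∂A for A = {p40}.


int(A) = {p40}, cl(A) = {p39, p40}, ∂A = {p39}.

Closed sets in (X, τ) are complements of opens:
  closed(X, τ) = {∅, {p39}, {p38, p39}, {p39, p40}, {p38, p39, p40}}.
int(A) = ⋃ {U ∈ τ : U ⊆ A}. Opens contained in A: ∅, {p40}.
Taking the union of these: int(A) = {p40}.
cl(A) = ⋂ {C closed : A ⊆ C}. Closed sets containing A: {p39, p40}, {p38, p39, p40}.
Intersecting these: cl(A) = {p39, p40}.
∂A = cl(A) ∖ int(A) = {p39, p40} ∖ {p40} = {p39}.


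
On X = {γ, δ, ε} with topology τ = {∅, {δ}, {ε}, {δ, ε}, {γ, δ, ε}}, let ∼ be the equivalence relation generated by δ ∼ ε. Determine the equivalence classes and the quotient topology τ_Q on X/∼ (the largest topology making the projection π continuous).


X/∼ = {[γ], [δ=ε]}; |τ_Q| = 3.

Equivalence classes: [γ], [δ=ε].
Quotient map π: X → X/∼ sends γ ↦ [γ], δ ↦ [δ=ε], ε ↦ [δ=ε].
For each subset V ⊆ X/∼, compute π^{-1}(V) ⊆ X and check whether π^{-1}(V) ∈ τ. V is open in τ_Q iff π^{-1}(V) ∈ τ.
  V = {}: π^{-1}(V) = ∅ ∈ τ ✓.
  V = {[γ]}: π^{-1}(V) = {γ} ∉ τ ✗.
  V = {[δ=ε]}: π^{-1}(V) = {δ, ε} ∈ τ ✓.
  V = {[γ], [δ=ε]}: π^{-1}(V) = {γ, δ, ε} ∈ τ ✓.
Open sets in the quotient: τ_Q = {{}, {[δ=ε]}, {[γ], [δ=ε]}} (3 elements).


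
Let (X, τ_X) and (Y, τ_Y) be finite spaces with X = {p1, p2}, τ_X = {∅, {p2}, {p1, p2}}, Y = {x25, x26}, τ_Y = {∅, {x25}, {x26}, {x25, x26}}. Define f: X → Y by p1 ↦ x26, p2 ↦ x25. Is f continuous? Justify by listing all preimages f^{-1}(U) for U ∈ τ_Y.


f is NOT continuous.

Compute f^{-1}(U) for each U ∈ τ_Y:
  U = ∅: f^{-1}(U) = ∅ ∈ τ_X ✓.
  U = {x25}: f^{-1}(U) = {p2} ∈ τ_X ✓.
  U = {x26}: f^{-1}(U) = {p1} ∉ τ_X ✗.
  U = {x25, x26}: f^{-1}(U) = {p1, p2} ∈ τ_X ✓.
Found U = {x26} with f^{-1}(U) = {p1} not in τ_X. Therefore f is NOT continuous.


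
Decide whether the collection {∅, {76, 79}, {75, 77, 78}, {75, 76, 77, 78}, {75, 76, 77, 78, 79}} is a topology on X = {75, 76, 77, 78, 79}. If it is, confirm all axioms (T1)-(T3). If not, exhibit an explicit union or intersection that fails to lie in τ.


τ is NOT a topology on X.

Axiom (T1): ∅ ∈ τ? Yes; X ∈ τ? Yes.
Axiom (T2/T3): check pairwise unions and intersections of members of τ.
Counterexample for (T3): {76, 79} ∩ {75, 76, 77, 78} = {76} ∉ τ. Therefore τ is NOT a topology.


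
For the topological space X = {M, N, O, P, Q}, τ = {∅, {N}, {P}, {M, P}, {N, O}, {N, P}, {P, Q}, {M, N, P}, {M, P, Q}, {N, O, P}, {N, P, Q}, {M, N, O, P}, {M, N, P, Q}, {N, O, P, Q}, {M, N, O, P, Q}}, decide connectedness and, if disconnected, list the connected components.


(X, τ) is disconnected; components = [{N, O}, {M, P, Q}].

Find clopen sets (U ∈ τ with X ∖ U ∈ τ):
  U = ∅, X ∖ U = {M, N, O, P, Q} — both open, so U is clopen.
  U = {N, O}, X ∖ U = {M, P, Q} — both open, so U is clopen.
  U = {M, P, Q}, X ∖ U = {N, O} — both open, so U is clopen.
  U = {M, N, O, P, Q}, X ∖ U = ∅ — both open, so U is clopen.
Nontrivial clopen(s) exist: e.g. {M, P, Q}. So (X, τ) is disconnected.
Compute connected components by grouping points that agree on all clopens:
  component: {N, O}
  component: {M, P, Q}


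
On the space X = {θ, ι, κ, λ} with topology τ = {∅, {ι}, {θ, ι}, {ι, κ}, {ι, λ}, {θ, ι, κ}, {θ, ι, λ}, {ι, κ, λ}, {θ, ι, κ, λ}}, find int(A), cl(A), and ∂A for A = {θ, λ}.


int(A) = ∅, cl(A) = {θ, λ}, ∂A = {θ, λ}.

Closed sets in (X, τ) are complements of opens:
  closed(X, τ) = {∅, {θ}, {κ}, {λ}, {θ, κ}, {θ, λ}, {κ, λ}, {θ, κ, λ}, {θ, ι, κ, λ}}.
int(A) = ⋃ {U ∈ τ : U ⊆ A}. Opens contained in A: ∅.
Taking the union of these: int(A) = ∅.
cl(A) = ⋂ {C closed : A ⊆ C}. Closed sets containing A: {θ, λ}, {θ, κ, λ}, {θ, ι, κ, λ}.
Intersecting these: cl(A) = {θ, λ}.
∂A = cl(A) ∖ int(A) = {θ, λ} ∖ ∅ = {θ, λ}.


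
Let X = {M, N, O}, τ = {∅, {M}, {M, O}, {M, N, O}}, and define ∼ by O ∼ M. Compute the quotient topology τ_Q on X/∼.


X/∼ = {[M=O], [N]}; |τ_Q| = 3.

Equivalence classes: [M=O], [N].
Quotient map π: X → X/∼ sends M ↦ [M=O], N ↦ [N], O ↦ [M=O].
For each subset V ⊆ X/∼, compute π^{-1}(V) ⊆ X and check whether π^{-1}(V) ∈ τ. V is open in τ_Q iff π^{-1}(V) ∈ τ.
  V = {}: π^{-1}(V) = ∅ ∈ τ ✓.
  V = {[M=O]}: π^{-1}(V) = {M, O} ∈ τ ✓.
  V = {[N]}: π^{-1}(V) = {N} ∉ τ ✗.
  V = {[M=O], [N]}: π^{-1}(V) = {M, N, O} ∈ τ ✓.
Open sets in the quotient: τ_Q = {{}, {[M=O]}, {[M=O], [N]}} (3 elements).


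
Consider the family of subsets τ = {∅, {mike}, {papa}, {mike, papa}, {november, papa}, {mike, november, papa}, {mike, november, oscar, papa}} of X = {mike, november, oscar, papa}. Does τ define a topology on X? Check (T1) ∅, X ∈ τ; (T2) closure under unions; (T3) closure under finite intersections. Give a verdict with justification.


τ IS a topology on X.

Axiom (T1): ∅ ∈ τ? Yes; X ∈ τ? Yes.
Axiom (T2/T3): check pairwise unions and intersections of members of τ.
All pairwise intersections and unions checked — each lies in τ. Therefore τ satisfies (T1), (T2), (T3): it IS a topology on X.


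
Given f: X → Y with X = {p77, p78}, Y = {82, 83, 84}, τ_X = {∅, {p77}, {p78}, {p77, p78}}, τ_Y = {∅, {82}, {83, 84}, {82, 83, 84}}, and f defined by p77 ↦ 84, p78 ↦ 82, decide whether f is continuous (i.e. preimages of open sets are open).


f IS continuous.

Compute f^{-1}(U) for each U ∈ τ_Y:
  U = ∅: f^{-1}(U) = ∅ ∈ τ_X ✓.
  U = {82}: f^{-1}(U) = {p78} ∈ τ_X ✓.
  U = {83, 84}: f^{-1}(U) = {p77} ∈ τ_X ✓.
  U = {82, 83, 84}: f^{-1}(U) = {p77, p78} ∈ τ_X ✓.
Every preimage lies in τ_X, so f IS continuous.


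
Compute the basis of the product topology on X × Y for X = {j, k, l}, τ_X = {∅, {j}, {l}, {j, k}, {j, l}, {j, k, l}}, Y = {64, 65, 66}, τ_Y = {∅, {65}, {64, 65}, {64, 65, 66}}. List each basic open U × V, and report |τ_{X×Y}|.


Basis B = {∅ × ∅, {j} × {65}, {l} × {65}, {j} × {64, 65}, {j, k} × {65}, {j, l} × {65}, {l} × {64, 65}, {j} × {64, 65, 66}, {j, k, l} × {65}, {l} × {64, 65, 66}, {j, k} × {64, 65}, {j, l} × {64, 65}, {j, k} × {64, 65, 66}, {j, l} × {64, 65, 66}, {j, k, l} × {64, 65}, {j, k, l} × {64, 65, 66}}; |τ_{X×Y}| = 40.

Enumerate products U × V with U ∈ τ_X, V ∈ τ_Y (deduplicated):
  ∅ × ∅ = {} (∅)
  {j} × {65} = {(j,65)}
  {l} × {65} = {(l,65)}
  {j} × {64, 65} = {(j,64), (j,65)}
  {j, k} × {65} = {(j,65), (k,65)}
  {j, l} × {65} = {(j,65), (l,65)}
  {l} × {64, 65} = {(l,64), (l,65)}
  {j} × {64, 65, 66} = {(j,64), (j,65), (j,66)}
  {j, k, l} × {65} = {(j,65), (k,65), (l,65)}
  {l} × {64, 65, 66} = {(l,64), (l,65), (l,66)}
  {j, k} × {64, 65} = {(j,64), (j,65), (k,64), (k,65)}
  {j, l} × {64, 65} = {(j,64), (j,65), (l,64), (l,65)}
  {j, k} × {64, 65, 66} = {(j,64), (j,65), (j,66), (k,64), (k,65), (k,66)}
  {j, l} × {64, 65, 66} = {(j,64), (j,65), (j,66), (l,64), (l,65), (l,66)}
  {j, k, l} × {64, 65} = {(j,64), (j,65), (k,64), (k,65), (l,64), (l,65)}
  {j, k, l} × {64, 65, 66} = {(j,64), (j,65), (j,66), (k,64), (k,65), (k,66), (l,64), (l,65), (l,66)}
These 16 distinct sets form the basis B.
Close under arbitrary unions to get τ_{X×Y}; counting gives |τ_{X×Y}| = 40.


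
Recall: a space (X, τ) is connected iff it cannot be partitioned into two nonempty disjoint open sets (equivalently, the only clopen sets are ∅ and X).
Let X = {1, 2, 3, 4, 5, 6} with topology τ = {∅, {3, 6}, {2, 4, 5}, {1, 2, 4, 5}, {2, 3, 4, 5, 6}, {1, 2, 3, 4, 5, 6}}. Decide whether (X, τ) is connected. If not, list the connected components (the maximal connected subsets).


(X, τ) is disconnected; components = [{3, 6}, {1, 2, 4, 5}].

Find clopen sets (U ∈ τ with X ∖ U ∈ τ):
  U = ∅, X ∖ U = {1, 2, 3, 4, 5, 6} — both open, so U is clopen.
  U = {3, 6}, X ∖ U = {1, 2, 4, 5} — both open, so U is clopen.
  U = {1, 2, 4, 5}, X ∖ U = {3, 6} — both open, so U is clopen.
  U = {1, 2, 3, 4, 5, 6}, X ∖ U = ∅ — both open, so U is clopen.
Nontrivial clopen(s) exist: e.g. {3, 6}. So (X, τ) is disconnected.
Compute connected components by grouping points that agree on all clopens:
  component: {3, 6}
  component: {1, 2, 4, 5}


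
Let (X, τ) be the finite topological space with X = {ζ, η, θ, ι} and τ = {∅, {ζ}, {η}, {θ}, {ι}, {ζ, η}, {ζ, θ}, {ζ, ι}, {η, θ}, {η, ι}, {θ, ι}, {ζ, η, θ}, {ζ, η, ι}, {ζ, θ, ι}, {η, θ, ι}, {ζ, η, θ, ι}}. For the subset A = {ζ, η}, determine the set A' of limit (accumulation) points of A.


A' = ∅

For each x ∈ X, list the open sets U ∈ τ with x ∈ U, then check whether U ∩ (A ∖ {x}) ≠ ∅ for every such U.
  x = ζ: open {ζ} ∋ x has {ζ} ∩ (A ∖ {ζ}) = ∅, so x is NOT a limit point.
  x = η: open {η} ∋ x has {η} ∩ (A ∖ {η}) = ∅, so x is NOT a limit point.
  x = θ: open {θ} ∋ x has {θ} ∩ (A ∖ {θ}) = ∅, so x is NOT a limit point.
  x = ι: open {ι} ∋ x has {ι} ∩ (A ∖ {ι}) = ∅, so x is NOT a limit point.
Collecting: A' = ∅.


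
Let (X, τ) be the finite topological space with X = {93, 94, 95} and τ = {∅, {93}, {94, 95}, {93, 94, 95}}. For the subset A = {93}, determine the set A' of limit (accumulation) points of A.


A' = ∅

For each x ∈ X, list the open sets U ∈ τ with x ∈ U, then check whether U ∩ (A ∖ {x}) ≠ ∅ for every such U.
  x = 93: open {93} ∋ x has {93} ∩ (A ∖ {93}) = ∅, so x is NOT a limit point.
  x = 94: open {94, 95} ∋ x has {94, 95} ∩ (A ∖ {94}) = ∅, so x is NOT a limit point.
  x = 95: open {94, 95} ∋ x has {94, 95} ∩ (A ∖ {95}) = ∅, so x is NOT a limit point.
Collecting: A' = ∅.


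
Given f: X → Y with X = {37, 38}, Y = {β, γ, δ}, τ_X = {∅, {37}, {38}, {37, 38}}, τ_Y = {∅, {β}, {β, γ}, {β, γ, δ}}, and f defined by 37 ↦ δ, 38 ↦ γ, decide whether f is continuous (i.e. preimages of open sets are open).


f IS continuous.

Compute f^{-1}(U) for each U ∈ τ_Y:
  U = ∅: f^{-1}(U) = ∅ ∈ τ_X ✓.
  U = {β}: f^{-1}(U) = ∅ ∈ τ_X ✓.
  U = {β, γ}: f^{-1}(U) = {38} ∈ τ_X ✓.
  U = {β, γ, δ}: f^{-1}(U) = {37, 38} ∈ τ_X ✓.
Every preimage lies in τ_X, so f IS continuous.


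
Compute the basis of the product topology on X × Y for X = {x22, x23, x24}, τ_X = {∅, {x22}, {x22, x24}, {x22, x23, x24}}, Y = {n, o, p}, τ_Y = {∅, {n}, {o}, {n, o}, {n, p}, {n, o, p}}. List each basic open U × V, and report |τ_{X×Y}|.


Basis B = {∅ × ∅, {x22} × {n}, {x22} × {o}, {x22} × {n, o}, {x22} × {n, p}, {x22, x24} × {n}, {x22, x24} × {o}, {x22} × {n, o, p}, {x22, x23, x24} × {n}, {x22, x23, x24} × {o}, {x22, x24} × {n, o}, {x22, x24} × {n, p}, {x22, x24} × {n, o, p}, {x22, x23, x24} × {n, o}, {x22, x23, x24} × {n, p}, {x22, x23, x24} × {n, o, p}}; |τ_{X×Y}| = 40.

Enumerate products U × V with U ∈ τ_X, V ∈ τ_Y (deduplicated):
  ∅ × ∅ = {} (∅)
  {x22} × {n} = {(x22,n)}
  {x22} × {o} = {(x22,o)}
  {x22} × {n, o} = {(x22,n), (x22,o)}
  {x22} × {n, p} = {(x22,n), (x22,p)}
  {x22, x24} × {n} = {(x22,n), (x24,n)}
  {x22, x24} × {o} = {(x22,o), (x24,o)}
  {x22} × {n, o, p} = {(x22,n), (x22,o), (x22,p)}
  {x22, x23, x24} × {n} = {(x22,n), (x23,n), (x24,n)}
  {x22, x23, x24} × {o} = {(x22,o), (x23,o), (x24,o)}
  {x22, x24} × {n, o} = {(x22,n), (x22,o), (x24,n), (x24,o)}
  {x22, x24} × {n, p} = {(x22,n), (x22,p), (x24,n), (x24,p)}
  {x22, x24} × {n, o, p} = {(x22,n), (x22,o), (x22,p), (x24,n), (x24,o), (x24,p)}
  {x22, x23, x24} × {n, o} = {(x22,n), (x22,o), (x23,n), (x23,o), (x24,n), (x24,o)}
  {x22, x23, x24} × {n, p} = {(x22,n), (x22,p), (x23,n), (x23,p), (x24,n), (x24,p)}
  {x22, x23, x24} × {n, o, p} = {(x22,n), (x22,o), (x22,p), (x23,n), (x23,o), (x23,p), (x24,n), (x24,o), (x24,p)}
These 16 distinct sets form the basis B.
Close under arbitrary unions to get τ_{X×Y}; counting gives |τ_{X×Y}| = 40.


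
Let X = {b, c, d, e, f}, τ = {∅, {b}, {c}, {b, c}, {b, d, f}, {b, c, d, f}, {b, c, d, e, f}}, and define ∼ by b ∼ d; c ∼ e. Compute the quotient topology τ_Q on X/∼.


X/∼ = {[b=d], [c=e], [f]}; |τ_Q| = 3.

Equivalence classes: [b=d], [c=e], [f].
Quotient map π: X → X/∼ sends b ↦ [b=d], c ↦ [c=e], d ↦ [b=d], e ↦ [c=e], f ↦ [f].
For each subset V ⊆ X/∼, compute π^{-1}(V) ⊆ X and check whether π^{-1}(V) ∈ τ. V is open in τ_Q iff π^{-1}(V) ∈ τ.
  V = {}: π^{-1}(V) = ∅ ∈ τ ✓.
  V = {[b=d]}: π^{-1}(V) = {b, d} ∉ τ ✗.
  V = {[c=e]}: π^{-1}(V) = {c, e} ∉ τ ✗.
  V = {[b=d], [c=e]}: π^{-1}(V) = {b, c, d, e} ∉ τ ✗.
  V = {[f]}: π^{-1}(V) = {f} ∉ τ ✗.
  V = {[b=d], [f]}: π^{-1}(V) = {b, d, f} ∈ τ ✓.
  V = {[c=e], [f]}: π^{-1}(V) = {c, e, f} ∉ τ ✗.
  V = {[b=d], [c=e], [f]}: π^{-1}(V) = {b, c, d, e, f} ∈ τ ✓.
Open sets in the quotient: τ_Q = {{}, {[b=d], [f]}, {[b=d], [c=e], [f]}} (3 elements).


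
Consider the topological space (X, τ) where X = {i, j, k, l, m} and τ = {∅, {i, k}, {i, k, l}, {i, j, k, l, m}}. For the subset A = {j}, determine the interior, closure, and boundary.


int(A) = ∅, cl(A) = {j, m}, ∂A = {j, m}.

Closed sets in (X, τ) are complements of opens:
  closed(X, τ) = {∅, {j, m}, {j, l, m}, {i, j, k, l, m}}.
int(A) = ⋃ {U ∈ τ : U ⊆ A}. Opens contained in A: ∅.
Taking the union of these: int(A) = ∅.
cl(A) = ⋂ {C closed : A ⊆ C}. Closed sets containing A: {j, m}, {j, l, m}, {i, j, k, l, m}.
Intersecting these: cl(A) = {j, m}.
∂A = cl(A) ∖ int(A) = {j, m} ∖ ∅ = {j, m}.


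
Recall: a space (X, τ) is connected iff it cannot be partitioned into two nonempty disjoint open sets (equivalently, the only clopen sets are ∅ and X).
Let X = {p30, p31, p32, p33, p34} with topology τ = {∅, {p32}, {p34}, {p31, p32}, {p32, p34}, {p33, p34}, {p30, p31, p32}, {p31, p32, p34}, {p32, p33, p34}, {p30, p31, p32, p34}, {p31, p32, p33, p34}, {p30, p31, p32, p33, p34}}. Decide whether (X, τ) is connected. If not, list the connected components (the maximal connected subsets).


(X, τ) is disconnected; components = [{p33, p34}, {p30, p31, p32}].

Find clopen sets (U ∈ τ with X ∖ U ∈ τ):
  U = ∅, X ∖ U = {p30, p31, p32, p33, p34} — both open, so U is clopen.
  U = {p33, p34}, X ∖ U = {p30, p31, p32} — both open, so U is clopen.
  U = {p30, p31, p32}, X ∖ U = {p33, p34} — both open, so U is clopen.
  U = {p30, p31, p32, p33, p34}, X ∖ U = ∅ — both open, so U is clopen.
Nontrivial clopen(s) exist: e.g. {p30, p31, p32}. So (X, τ) is disconnected.
Compute connected components by grouping points that agree on all clopens:
  component: {p33, p34}
  component: {p30, p31, p32}


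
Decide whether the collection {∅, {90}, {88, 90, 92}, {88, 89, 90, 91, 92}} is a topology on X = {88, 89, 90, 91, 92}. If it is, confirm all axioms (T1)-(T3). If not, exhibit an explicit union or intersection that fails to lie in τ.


τ IS a topology on X.

Axiom (T1): ∅ ∈ τ? Yes; X ∈ τ? Yes.
Axiom (T2/T3): check pairwise unions and intersections of members of τ.
All pairwise intersections and unions checked — each lies in τ. Therefore τ satisfies (T1), (T2), (T3): it IS a topology on X.


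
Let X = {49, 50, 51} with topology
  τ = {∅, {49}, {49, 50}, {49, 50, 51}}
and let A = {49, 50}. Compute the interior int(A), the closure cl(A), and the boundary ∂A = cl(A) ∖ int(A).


int(A) = {49, 50}, cl(A) = {49, 50, 51}, ∂A = {51}.

Closed sets in (X, τ) are complements of opens:
  closed(X, τ) = {∅, {51}, {50, 51}, {49, 50, 51}}.
int(A) = ⋃ {U ∈ τ : U ⊆ A}. Opens contained in A: ∅, {49}, {49, 50}.
Taking the union of these: int(A) = {49, 50}.
cl(A) = ⋂ {C closed : A ⊆ C}. Closed sets containing A: {49, 50, 51}.
Intersecting these: cl(A) = {49, 50, 51}.
∂A = cl(A) ∖ int(A) = {49, 50, 51} ∖ {49, 50} = {51}.


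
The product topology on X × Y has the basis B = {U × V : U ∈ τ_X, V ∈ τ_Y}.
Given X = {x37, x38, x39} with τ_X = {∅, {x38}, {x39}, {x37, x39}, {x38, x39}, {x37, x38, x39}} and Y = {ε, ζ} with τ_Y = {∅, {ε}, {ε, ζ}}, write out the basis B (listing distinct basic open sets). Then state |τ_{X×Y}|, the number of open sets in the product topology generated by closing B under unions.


Basis B = {∅ × ∅, {x38} × {ε}, {x39} × {ε}, {x37, x39} × {ε}, {x38} × {ε, ζ}, {x38, x39} × {ε}, {x39} × {ε, ζ}, {x37, x38, x39} × {ε}, {x37, x39} × {ε, ζ}, {x38, x39} × {ε, ζ}, {x37, x38, x39} × {ε, ζ}}; |τ_{X×Y}| = 18.

Enumerate products U × V with U ∈ τ_X, V ∈ τ_Y (deduplicated):
  ∅ × ∅ = {} (∅)
  {x38} × {ε} = {(x38,ε)}
  {x39} × {ε} = {(x39,ε)}
  {x37, x39} × {ε} = {(x37,ε), (x39,ε)}
  {x38} × {ε, ζ} = {(x38,ε), (x38,ζ)}
  {x38, x39} × {ε} = {(x38,ε), (x39,ε)}
  {x39} × {ε, ζ} = {(x39,ε), (x39,ζ)}
  {x37, x38, x39} × {ε} = {(x37,ε), (x38,ε), (x39,ε)}
  {x37, x39} × {ε, ζ} = {(x37,ε), (x37,ζ), (x39,ε), (x39,ζ)}
  {x38, x39} × {ε, ζ} = {(x38,ε), (x38,ζ), (x39,ε), (x39,ζ)}
  {x37, x38, x39} × {ε, ζ} = {(x37,ε), (x37,ζ), (x38,ε), (x38,ζ), (x39,ε), (x39,ζ)}
These 11 distinct sets form the basis B.
Close under arbitrary unions to get τ_{X×Y}; counting gives |τ_{X×Y}| = 18.


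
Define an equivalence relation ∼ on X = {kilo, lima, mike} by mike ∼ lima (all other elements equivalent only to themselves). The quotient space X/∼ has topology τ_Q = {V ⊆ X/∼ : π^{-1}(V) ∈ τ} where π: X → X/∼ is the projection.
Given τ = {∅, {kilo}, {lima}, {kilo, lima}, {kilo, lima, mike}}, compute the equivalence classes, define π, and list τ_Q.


X/∼ = {[kilo], [lima=mike]}; |τ_Q| = 3.

Equivalence classes: [kilo], [lima=mike].
Quotient map π: X → X/∼ sends kilo ↦ [kilo], lima ↦ [lima=mike], mike ↦ [lima=mike].
For each subset V ⊆ X/∼, compute π^{-1}(V) ⊆ X and check whether π^{-1}(V) ∈ τ. V is open in τ_Q iff π^{-1}(V) ∈ τ.
  V = {}: π^{-1}(V) = ∅ ∈ τ ✓.
  V = {[kilo]}: π^{-1}(V) = {kilo} ∈ τ ✓.
  V = {[lima=mike]}: π^{-1}(V) = {lima, mike} ∉ τ ✗.
  V = {[kilo], [lima=mike]}: π^{-1}(V) = {kilo, lima, mike} ∈ τ ✓.
Open sets in the quotient: τ_Q = {{}, {[kilo]}, {[kilo], [lima=mike]}} (3 elements).


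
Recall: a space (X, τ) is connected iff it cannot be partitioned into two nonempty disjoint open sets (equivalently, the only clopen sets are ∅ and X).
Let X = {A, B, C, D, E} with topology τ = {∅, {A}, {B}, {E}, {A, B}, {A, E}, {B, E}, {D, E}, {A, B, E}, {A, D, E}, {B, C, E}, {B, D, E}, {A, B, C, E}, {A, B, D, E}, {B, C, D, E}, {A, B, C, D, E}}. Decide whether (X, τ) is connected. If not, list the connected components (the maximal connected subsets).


(X, τ) is disconnected; components = [{A}, {B, C, D, E}].

Find clopen sets (U ∈ τ with X ∖ U ∈ τ):
  U = ∅, X ∖ U = {A, B, C, D, E} — both open, so U is clopen.
  U = {A}, X ∖ U = {B, C, D, E} — both open, so U is clopen.
  U = {B, C, D, E}, X ∖ U = {A} — both open, so U is clopen.
  U = {A, B, C, D, E}, X ∖ U = ∅ — both open, so U is clopen.
Nontrivial clopen(s) exist: e.g. {A}. So (X, τ) is disconnected.
Compute connected components by grouping points that agree on all clopens:
  component: {A}
  component: {B, C, D, E}


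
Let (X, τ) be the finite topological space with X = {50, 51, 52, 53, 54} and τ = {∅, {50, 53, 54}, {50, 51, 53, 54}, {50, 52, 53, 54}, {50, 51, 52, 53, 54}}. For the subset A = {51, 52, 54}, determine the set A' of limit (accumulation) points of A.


A' = {50, 51, 52, 53}

For each x ∈ X, list the open sets U ∈ τ with x ∈ U, then check whether U ∩ (A ∖ {x}) ≠ ∅ for every such U.
  x = 50: opens ∋ x are {50, 53, 54}, {50, 51, 53, 54}, {50, 52, 53, 54}, {50, 51, 52, 53, 54}; each meets A ∖ {50}, so x IS a limit point.
  x = 51: opens ∋ x are {50, 51, 53, 54}, {50, 51, 52, 53, 54}; each meets A ∖ {51}, so x IS a limit point.
  x = 52: opens ∋ x are {50, 52, 53, 54}, {50, 51, 52, 53, 54}; each meets A ∖ {52}, so x IS a limit point.
  x = 53: opens ∋ x are {50, 53, 54}, {50, 51, 53, 54}, {50, 52, 53, 54}, {50, 51, 52, 53, 54}; each meets A ∖ {53}, so x IS a limit point.
  x = 54: open {50, 53, 54} ∋ x has {50, 53, 54} ∩ (A ∖ {54}) = ∅, so x is NOT a limit point.
Collecting: A' = {50, 51, 52, 53}.


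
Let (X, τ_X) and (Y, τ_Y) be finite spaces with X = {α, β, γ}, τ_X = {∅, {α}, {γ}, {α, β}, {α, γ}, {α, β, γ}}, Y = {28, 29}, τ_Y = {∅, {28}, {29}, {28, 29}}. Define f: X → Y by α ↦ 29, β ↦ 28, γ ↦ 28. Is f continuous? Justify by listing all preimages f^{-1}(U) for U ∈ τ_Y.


f is NOT continuous.

Compute f^{-1}(U) for each U ∈ τ_Y:
  U = ∅: f^{-1}(U) = ∅ ∈ τ_X ✓.
  U = {28}: f^{-1}(U) = {β, γ} ∉ τ_X ✗.
  U = {29}: f^{-1}(U) = {α} ∈ τ_X ✓.
  U = {28, 29}: f^{-1}(U) = {α, β, γ} ∈ τ_X ✓.
Found U = {28} with f^{-1}(U) = {β, γ} not in τ_X. Therefore f is NOT continuous.


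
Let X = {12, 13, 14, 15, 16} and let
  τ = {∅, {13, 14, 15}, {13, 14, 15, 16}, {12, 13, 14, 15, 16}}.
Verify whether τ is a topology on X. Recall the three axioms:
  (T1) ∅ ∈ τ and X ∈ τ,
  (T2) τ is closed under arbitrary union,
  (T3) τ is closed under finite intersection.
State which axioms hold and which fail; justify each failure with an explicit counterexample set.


τ IS a topology on X.

Axiom (T1): ∅ ∈ τ? Yes; X ∈ τ? Yes.
Axiom (T2/T3): check pairwise unions and intersections of members of τ.
All pairwise intersections and unions checked — each lies in τ. Therefore τ satisfies (T1), (T2), (T3): it IS a topology on X.


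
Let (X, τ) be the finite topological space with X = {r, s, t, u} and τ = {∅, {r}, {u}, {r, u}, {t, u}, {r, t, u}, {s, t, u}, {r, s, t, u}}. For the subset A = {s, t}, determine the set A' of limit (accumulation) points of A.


A' = {s}

For each x ∈ X, list the open sets U ∈ τ with x ∈ U, then check whether U ∩ (A ∖ {x}) ≠ ∅ for every such U.
  x = r: open {r} ∋ x has {r} ∩ (A ∖ {r}) = ∅, so x is NOT a limit point.
  x = s: opens ∋ x are {s, t, u}, {r, s, t, u}; each meets A ∖ {s}, so x IS a limit point.
  x = t: open {t, u} ∋ x has {t, u} ∩ (A ∖ {t}) = ∅, so x is NOT a limit point.
  x = u: open {u} ∋ x has {u} ∩ (A ∖ {u}) = ∅, so x is NOT a limit point.
Collecting: A' = {s}.


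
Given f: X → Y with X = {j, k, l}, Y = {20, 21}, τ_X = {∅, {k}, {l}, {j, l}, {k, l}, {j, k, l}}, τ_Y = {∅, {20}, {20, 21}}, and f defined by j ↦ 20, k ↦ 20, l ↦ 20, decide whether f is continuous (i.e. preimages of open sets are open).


f IS continuous.

Compute f^{-1}(U) for each U ∈ τ_Y:
  U = ∅: f^{-1}(U) = ∅ ∈ τ_X ✓.
  U = {20}: f^{-1}(U) = {j, k, l} ∈ τ_X ✓.
  U = {20, 21}: f^{-1}(U) = {j, k, l} ∈ τ_X ✓.
Every preimage lies in τ_X, so f IS continuous.


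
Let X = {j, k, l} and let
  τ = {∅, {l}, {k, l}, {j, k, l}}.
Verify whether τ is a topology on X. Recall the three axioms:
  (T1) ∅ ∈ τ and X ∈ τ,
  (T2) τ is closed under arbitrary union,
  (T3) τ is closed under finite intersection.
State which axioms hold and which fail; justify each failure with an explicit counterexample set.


τ IS a topology on X.

Axiom (T1): ∅ ∈ τ? Yes; X ∈ τ? Yes.
Axiom (T2/T3): check pairwise unions and intersections of members of τ.
All pairwise intersections and unions checked — each lies in τ. Therefore τ satisfies (T1), (T2), (T3): it IS a topology on X.


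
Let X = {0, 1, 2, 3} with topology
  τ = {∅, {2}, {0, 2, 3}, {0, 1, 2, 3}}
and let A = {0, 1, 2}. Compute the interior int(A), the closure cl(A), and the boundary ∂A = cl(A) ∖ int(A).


int(A) = {2}, cl(A) = {0, 1, 2, 3}, ∂A = {0, 1, 3}.

Closed sets in (X, τ) are complements of opens:
  closed(X, τ) = {∅, {1}, {0, 1, 3}, {0, 1, 2, 3}}.
int(A) = ⋃ {U ∈ τ : U ⊆ A}. Opens contained in A: ∅, {2}.
Taking the union of these: int(A) = {2}.
cl(A) = ⋂ {C closed : A ⊆ C}. Closed sets containing A: {0, 1, 2, 3}.
Intersecting these: cl(A) = {0, 1, 2, 3}.
∂A = cl(A) ∖ int(A) = {0, 1, 2, 3} ∖ {2} = {0, 1, 3}.


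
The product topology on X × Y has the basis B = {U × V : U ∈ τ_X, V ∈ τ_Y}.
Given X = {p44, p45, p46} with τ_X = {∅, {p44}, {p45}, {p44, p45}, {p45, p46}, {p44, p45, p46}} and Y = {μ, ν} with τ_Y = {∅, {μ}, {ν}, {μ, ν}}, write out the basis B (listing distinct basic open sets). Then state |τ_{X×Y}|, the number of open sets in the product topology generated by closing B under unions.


Basis B = {∅ × ∅, {p44} × {μ}, {p44} × {ν}, {p45} × {μ}, {p45} × {ν}, {p44} × {μ, ν}, {p44, p45} × {μ}, {p44, p45} × {ν}, {p45} × {μ, ν}, {p45, p46} × {μ}, {p45, p46} × {ν}, {p44, p45, p46} × {μ}, {p44, p45, p46} × {ν}, {p44, p45} × {μ, ν}, {p45, p46} × {μ, ν}, {p44, p45, p46} × {μ, ν}}; |τ_{X×Y}| = 36.

Enumerate products U × V with U ∈ τ_X, V ∈ τ_Y (deduplicated):
  ∅ × ∅ = {} (∅)
  {p44} × {μ} = {(p44,μ)}
  {p44} × {ν} = {(p44,ν)}
  {p45} × {μ} = {(p45,μ)}
  {p45} × {ν} = {(p45,ν)}
  {p44} × {μ, ν} = {(p44,μ), (p44,ν)}
  {p44, p45} × {μ} = {(p44,μ), (p45,μ)}
  {p44, p45} × {ν} = {(p44,ν), (p45,ν)}
  {p45} × {μ, ν} = {(p45,μ), (p45,ν)}
  {p45, p46} × {μ} = {(p45,μ), (p46,μ)}
  {p45, p46} × {ν} = {(p45,ν), (p46,ν)}
  {p44, p45, p46} × {μ} = {(p44,μ), (p45,μ), (p46,μ)}
  {p44, p45, p46} × {ν} = {(p44,ν), (p45,ν), (p46,ν)}
  {p44, p45} × {μ, ν} = {(p44,μ), (p44,ν), (p45,μ), (p45,ν)}
  {p45, p46} × {μ, ν} = {(p45,μ), (p45,ν), (p46,μ), (p46,ν)}
  {p44, p45, p46} × {μ, ν} = {(p44,μ), (p44,ν), (p45,μ), (p45,ν), (p46,μ), (p46,ν)}
These 16 distinct sets form the basis B.
Close under arbitrary unions to get τ_{X×Y}; counting gives |τ_{X×Y}| = 36.


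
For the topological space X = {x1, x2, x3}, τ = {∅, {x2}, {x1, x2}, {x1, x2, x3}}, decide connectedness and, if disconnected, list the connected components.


(X, τ) is connected.

Find clopen sets (U ∈ τ with X ∖ U ∈ τ):
  U = ∅, X ∖ U = {x1, x2, x3} — both open, so U is clopen.
  U = {x1, x2, x3}, X ∖ U = ∅ — both open, so U is clopen.
Only trivial clopens (∅ and X) exist, so (X, τ) is connected.
Compute connected components by grouping points that agree on all clopens:
  component: {x1, x2, x3}


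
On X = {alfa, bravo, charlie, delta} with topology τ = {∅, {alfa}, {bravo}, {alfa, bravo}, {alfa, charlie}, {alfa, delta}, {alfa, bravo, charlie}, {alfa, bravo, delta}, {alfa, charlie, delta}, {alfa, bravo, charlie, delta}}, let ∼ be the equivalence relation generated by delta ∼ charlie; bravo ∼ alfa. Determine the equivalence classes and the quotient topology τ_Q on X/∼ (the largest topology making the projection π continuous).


X/∼ = {[alfa=bravo], [charlie=delta]}; |τ_Q| = 3.

Equivalence classes: [alfa=bravo], [charlie=delta].
Quotient map π: X → X/∼ sends alfa ↦ [alfa=bravo], bravo ↦ [alfa=bravo], charlie ↦ [charlie=delta], delta ↦ [charlie=delta].
For each subset V ⊆ X/∼, compute π^{-1}(V) ⊆ X and check whether π^{-1}(V) ∈ τ. V is open in τ_Q iff π^{-1}(V) ∈ τ.
  V = {}: π^{-1}(V) = ∅ ∈ τ ✓.
  V = {[alfa=bravo]}: π^{-1}(V) = {alfa, bravo} ∈ τ ✓.
  V = {[charlie=delta]}: π^{-1}(V) = {charlie, delta} ∉ τ ✗.
  V = {[alfa=bravo], [charlie=delta]}: π^{-1}(V) = {alfa, bravo, charlie, delta} ∈ τ ✓.
Open sets in the quotient: τ_Q = {{}, {[alfa=bravo]}, {[alfa=bravo], [charlie=delta]}} (3 elements).


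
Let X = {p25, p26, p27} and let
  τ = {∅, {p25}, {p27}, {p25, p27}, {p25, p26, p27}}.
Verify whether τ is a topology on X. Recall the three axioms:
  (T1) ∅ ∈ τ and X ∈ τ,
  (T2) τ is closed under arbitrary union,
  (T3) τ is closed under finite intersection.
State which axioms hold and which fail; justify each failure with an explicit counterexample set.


τ IS a topology on X.

Axiom (T1): ∅ ∈ τ? Yes; X ∈ τ? Yes.
Axiom (T2/T3): check pairwise unions and intersections of members of τ.
All pairwise intersections and unions checked — each lies in τ. Therefore τ satisfies (T1), (T2), (T3): it IS a topology on X.


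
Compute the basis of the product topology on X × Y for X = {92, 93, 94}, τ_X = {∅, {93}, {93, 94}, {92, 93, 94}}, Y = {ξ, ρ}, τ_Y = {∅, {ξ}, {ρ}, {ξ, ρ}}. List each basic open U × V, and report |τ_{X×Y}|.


Basis B = {∅ × ∅, {93} × {ξ}, {93} × {ρ}, {93} × {ξ, ρ}, {93, 94} × {ξ}, {93, 94} × {ρ}, {92, 93, 94} × {ξ}, {92, 93, 94} × {ρ}, {93, 94} × {ξ, ρ}, {92, 93, 94} × {ξ, ρ}}; |τ_{X×Y}| = 16.

Enumerate products U × V with U ∈ τ_X, V ∈ τ_Y (deduplicated):
  ∅ × ∅ = {} (∅)
  {93} × {ξ} = {(93,ξ)}
  {93} × {ρ} = {(93,ρ)}
  {93} × {ξ, ρ} = {(93,ξ), (93,ρ)}
  {93, 94} × {ξ} = {(93,ξ), (94,ξ)}
  {93, 94} × {ρ} = {(93,ρ), (94,ρ)}
  {92, 93, 94} × {ξ} = {(92,ξ), (93,ξ), (94,ξ)}
  {92, 93, 94} × {ρ} = {(92,ρ), (93,ρ), (94,ρ)}
  {93, 94} × {ξ, ρ} = {(93,ξ), (93,ρ), (94,ξ), (94,ρ)}
  {92, 93, 94} × {ξ, ρ} = {(92,ξ), (92,ρ), (93,ξ), (93,ρ), (94,ξ), (94,ρ)}
These 10 distinct sets form the basis B.
Close under arbitrary unions to get τ_{X×Y}; counting gives |τ_{X×Y}| = 16.


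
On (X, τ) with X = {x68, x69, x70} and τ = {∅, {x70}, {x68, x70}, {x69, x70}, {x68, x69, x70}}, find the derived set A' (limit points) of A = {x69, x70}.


A' = {x68, x69}

For each x ∈ X, list the open sets U ∈ τ with x ∈ U, then check whether U ∩ (A ∖ {x}) ≠ ∅ for every such U.
  x = x68: opens ∋ x are {x68, x70}, {x68, x69, x70}; each meets A ∖ {x68}, so x IS a limit point.
  x = x69: opens ∋ x are {x69, x70}, {x68, x69, x70}; each meets A ∖ {x69}, so x IS a limit point.
  x = x70: open {x70} ∋ x has {x70} ∩ (A ∖ {x70}) = ∅, so x is NOT a limit point.
Collecting: A' = {x68, x69}.


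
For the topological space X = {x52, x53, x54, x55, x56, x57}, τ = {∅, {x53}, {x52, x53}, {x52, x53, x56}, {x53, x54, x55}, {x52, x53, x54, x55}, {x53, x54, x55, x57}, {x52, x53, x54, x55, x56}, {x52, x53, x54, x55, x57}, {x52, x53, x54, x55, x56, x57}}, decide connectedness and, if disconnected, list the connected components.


(X, τ) is connected.

Find clopen sets (U ∈ τ with X ∖ U ∈ τ):
  U = ∅, X ∖ U = {x52, x53, x54, x55, x56, x57} — both open, so U is clopen.
  U = {x52, x53, x54, x55, x56, x57}, X ∖ U = ∅ — both open, so U is clopen.
Only trivial clopens (∅ and X) exist, so (X, τ) is connected.
Compute connected components by grouping points that agree on all clopens:
  component: {x52, x53, x54, x55, x56, x57}


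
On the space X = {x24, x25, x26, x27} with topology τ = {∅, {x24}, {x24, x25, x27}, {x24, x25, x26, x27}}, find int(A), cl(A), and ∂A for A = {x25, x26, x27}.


int(A) = ∅, cl(A) = {x25, x26, x27}, ∂A = {x25, x26, x27}.

Closed sets in (X, τ) are complements of opens:
  closed(X, τ) = {∅, {x26}, {x25, x26, x27}, {x24, x25, x26, x27}}.
int(A) = ⋃ {U ∈ τ : U ⊆ A}. Opens contained in A: ∅.
Taking the union of these: int(A) = ∅.
cl(A) = ⋂ {C closed : A ⊆ C}. Closed sets containing A: {x25, x26, x27}, {x24, x25, x26, x27}.
Intersecting these: cl(A) = {x25, x26, x27}.
∂A = cl(A) ∖ int(A) = {x25, x26, x27} ∖ ∅ = {x25, x26, x27}.


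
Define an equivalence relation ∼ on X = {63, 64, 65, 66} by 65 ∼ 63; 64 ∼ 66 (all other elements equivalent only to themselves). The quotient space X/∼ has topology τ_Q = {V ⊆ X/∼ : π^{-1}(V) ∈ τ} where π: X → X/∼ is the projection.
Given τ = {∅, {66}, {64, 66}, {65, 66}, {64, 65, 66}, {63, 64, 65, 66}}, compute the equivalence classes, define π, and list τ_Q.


X/∼ = {[63=65], [64=66]}; |τ_Q| = 3.

Equivalence classes: [63=65], [64=66].
Quotient map π: X → X/∼ sends 63 ↦ [63=65], 64 ↦ [64=66], 65 ↦ [63=65], 66 ↦ [64=66].
For each subset V ⊆ X/∼, compute π^{-1}(V) ⊆ X and check whether π^{-1}(V) ∈ τ. V is open in τ_Q iff π^{-1}(V) ∈ τ.
  V = {}: π^{-1}(V) = ∅ ∈ τ ✓.
  V = {[63=65]}: π^{-1}(V) = {63, 65} ∉ τ ✗.
  V = {[64=66]}: π^{-1}(V) = {64, 66} ∈ τ ✓.
  V = {[63=65], [64=66]}: π^{-1}(V) = {63, 64, 65, 66} ∈ τ ✓.
Open sets in the quotient: τ_Q = {{}, {[64=66]}, {[63=65], [64=66]}} (3 elements).


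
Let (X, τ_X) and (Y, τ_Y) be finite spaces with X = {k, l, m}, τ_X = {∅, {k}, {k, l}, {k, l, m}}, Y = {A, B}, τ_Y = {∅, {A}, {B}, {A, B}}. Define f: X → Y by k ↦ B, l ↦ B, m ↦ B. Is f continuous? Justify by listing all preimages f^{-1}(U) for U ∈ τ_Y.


f IS continuous.

Compute f^{-1}(U) for each U ∈ τ_Y:
  U = ∅: f^{-1}(U) = ∅ ∈ τ_X ✓.
  U = {A}: f^{-1}(U) = ∅ ∈ τ_X ✓.
  U = {B}: f^{-1}(U) = {k, l, m} ∈ τ_X ✓.
  U = {A, B}: f^{-1}(U) = {k, l, m} ∈ τ_X ✓.
Every preimage lies in τ_X, so f IS continuous.


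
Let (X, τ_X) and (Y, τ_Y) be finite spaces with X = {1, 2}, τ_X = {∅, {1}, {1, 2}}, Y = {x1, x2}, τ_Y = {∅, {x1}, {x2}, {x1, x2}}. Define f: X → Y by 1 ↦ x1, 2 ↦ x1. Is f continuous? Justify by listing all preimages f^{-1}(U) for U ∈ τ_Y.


f IS continuous.

Compute f^{-1}(U) for each U ∈ τ_Y:
  U = ∅: f^{-1}(U) = ∅ ∈ τ_X ✓.
  U = {x1}: f^{-1}(U) = {1, 2} ∈ τ_X ✓.
  U = {x2}: f^{-1}(U) = ∅ ∈ τ_X ✓.
  U = {x1, x2}: f^{-1}(U) = {1, 2} ∈ τ_X ✓.
Every preimage lies in τ_X, so f IS continuous.


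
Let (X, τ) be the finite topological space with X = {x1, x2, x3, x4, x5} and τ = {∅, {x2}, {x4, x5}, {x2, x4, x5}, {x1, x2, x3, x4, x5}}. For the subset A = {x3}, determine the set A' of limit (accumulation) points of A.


A' = {x1}

For each x ∈ X, list the open sets U ∈ τ with x ∈ U, then check whether U ∩ (A ∖ {x}) ≠ ∅ for every such U.
  x = x1: opens ∋ x are {x1, x2, x3, x4, x5}; each meets A ∖ {x1}, so x IS a limit point.
  x = x2: open {x2} ∋ x has {x2} ∩ (A ∖ {x2}) = ∅, so x is NOT a limit point.
  x = x3: open {x1, x2, x3, x4, x5} ∋ x has {x1, x2, x3, x4, x5} ∩ (A ∖ {x3}) = ∅, so x is NOT a limit point.
  x = x4: open {x4, x5} ∋ x has {x4, x5} ∩ (A ∖ {x4}) = ∅, so x is NOT a limit point.
  x = x5: open {x4, x5} ∋ x has {x4, x5} ∩ (A ∖ {x5}) = ∅, so x is NOT a limit point.
Collecting: A' = {x1}.


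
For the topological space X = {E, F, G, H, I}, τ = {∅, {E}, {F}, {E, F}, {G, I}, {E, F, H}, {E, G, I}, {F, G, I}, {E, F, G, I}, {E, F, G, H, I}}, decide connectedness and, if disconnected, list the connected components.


(X, τ) is disconnected; components = [{G, I}, {E, F, H}].

Find clopen sets (U ∈ τ with X ∖ U ∈ τ):
  U = ∅, X ∖ U = {E, F, G, H, I} — both open, so U is clopen.
  U = {G, I}, X ∖ U = {E, F, H} — both open, so U is clopen.
  U = {E, F, H}, X ∖ U = {G, I} — both open, so U is clopen.
  U = {E, F, G, H, I}, X ∖ U = ∅ — both open, so U is clopen.
Nontrivial clopen(s) exist: e.g. {G, I}. So (X, τ) is disconnected.
Compute connected components by grouping points that agree on all clopens:
  component: {G, I}
  component: {E, F, H}


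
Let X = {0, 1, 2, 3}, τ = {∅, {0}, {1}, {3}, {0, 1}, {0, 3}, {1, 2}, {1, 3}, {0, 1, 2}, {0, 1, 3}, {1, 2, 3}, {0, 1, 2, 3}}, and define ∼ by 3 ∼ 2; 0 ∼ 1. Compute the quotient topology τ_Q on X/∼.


X/∼ = {[0=1], [2=3]}; |τ_Q| = 3.

Equivalence classes: [0=1], [2=3].
Quotient map π: X → X/∼ sends 0 ↦ [0=1], 1 ↦ [0=1], 2 ↦ [2=3], 3 ↦ [2=3].
For each subset V ⊆ X/∼, compute π^{-1}(V) ⊆ X and check whether π^{-1}(V) ∈ τ. V is open in τ_Q iff π^{-1}(V) ∈ τ.
  V = {}: π^{-1}(V) = ∅ ∈ τ ✓.
  V = {[0=1]}: π^{-1}(V) = {0, 1} ∈ τ ✓.
  V = {[2=3]}: π^{-1}(V) = {2, 3} ∉ τ ✗.
  V = {[0=1], [2=3]}: π^{-1}(V) = {0, 1, 2, 3} ∈ τ ✓.
Open sets in the quotient: τ_Q = {{}, {[0=1]}, {[0=1], [2=3]}} (3 elements).


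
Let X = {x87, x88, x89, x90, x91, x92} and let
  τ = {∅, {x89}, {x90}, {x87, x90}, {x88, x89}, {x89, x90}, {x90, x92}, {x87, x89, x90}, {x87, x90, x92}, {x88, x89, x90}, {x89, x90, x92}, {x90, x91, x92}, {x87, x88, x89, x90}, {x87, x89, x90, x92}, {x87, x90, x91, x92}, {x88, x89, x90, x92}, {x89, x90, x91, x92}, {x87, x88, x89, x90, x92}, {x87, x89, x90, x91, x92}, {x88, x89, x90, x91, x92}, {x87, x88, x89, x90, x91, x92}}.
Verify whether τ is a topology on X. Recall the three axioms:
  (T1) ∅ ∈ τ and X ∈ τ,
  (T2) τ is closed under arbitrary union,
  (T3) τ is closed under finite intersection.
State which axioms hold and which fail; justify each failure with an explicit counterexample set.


τ IS a topology on X.

Axiom (T1): ∅ ∈ τ? Yes; X ∈ τ? Yes.
Axiom (T2/T3): check pairwise unions and intersections of members of τ.
All pairwise intersections and unions checked — each lies in τ. Therefore τ satisfies (T1), (T2), (T3): it IS a topology on X.
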